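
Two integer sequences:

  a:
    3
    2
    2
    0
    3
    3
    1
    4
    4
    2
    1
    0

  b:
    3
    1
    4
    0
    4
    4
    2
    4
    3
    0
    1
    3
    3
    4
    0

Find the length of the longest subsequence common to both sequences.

7

Taking 3 (a #1, b #1), 2 (a #2, b #7), 0 (a #4, b #10), 3 (a #5, b #12), 3 (a #6, b #13), 4 (a #9, b #14), 0 (a #12, b #15) gives a common subsequence of length 7. The LCS DP gives dp[12][15] = 7, so this is optimal.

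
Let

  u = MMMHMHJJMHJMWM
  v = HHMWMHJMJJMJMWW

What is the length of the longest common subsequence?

10

Taking M [1,3] → M [3,5] → H [4,6] → M [5,8] → J [7,9] → J [8,10] → M [9,11] → J [11,12] → M [12,13] → W [13,15] gives a common subsequence of length 10. The LCS DP gives dp[14][15] = 10, so this is optimal.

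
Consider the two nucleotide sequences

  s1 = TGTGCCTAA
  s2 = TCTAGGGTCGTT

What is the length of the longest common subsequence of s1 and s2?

Let dp[i][j] be the LCS length of the first i bases of s1 and the first j bases of s2. dp[i][j] = dp[i-1][j-1]+1 when the i-th and j-th bases match, else max(dp[i-1][j], dp[i][j-1]).
    ·  T  C  T  A  G  G  G  T  C  G  T  T
 ·  0  0  0  0  0  0  0  0  0  0  0  0  0
 T  0  1  1  1  1  1  1  1  1  1  1  1  1
 G  0  1  1  1  1  2  2  2  2  2  2  2  2
 T  0  1  1  2  2  2  2  2  3  3  3  3  3
 G  0  1  1  2  2  3  3  3  3  3  4  4  4
 C  0  1  2  2  2  3  3  3  3  4  4  4  4
 C  0  1  2  2  2  3  3  3  3  4  4  4  4
 T  0  1  2  3  3  3  3  3  4  4  4  5  5
 A  0  1  2  3  4  4  4  4  4  4  4  5  5
 A  0  1  2  3  4  4  4  4  4  4  4  5  5
dp[9][12] = 5. One LCS (by backtracking along matches): TGTGT.

5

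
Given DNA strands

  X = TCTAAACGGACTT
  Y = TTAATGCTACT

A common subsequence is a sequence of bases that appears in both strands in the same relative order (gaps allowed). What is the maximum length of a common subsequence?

One common subsequence of length 8: T [1,1] → T [3,2] → A [4,3] → A [5,4] → C [7,7] → A [10,9] → C [11,10] → T [13,11]. Since dp[13][11] = 8, nothing longer is possible.

8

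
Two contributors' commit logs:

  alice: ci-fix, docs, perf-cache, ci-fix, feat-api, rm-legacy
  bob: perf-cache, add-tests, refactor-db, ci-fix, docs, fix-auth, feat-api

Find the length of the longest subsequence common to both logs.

3

One common subsequence of length 3: ci-fix at alice[1]=bob[4]; then docs at alice[2]=bob[5]; then feat-api at alice[5]=bob[7], and the DP table's final entry dp[6][7] is also 3, so no common subsequence is longer.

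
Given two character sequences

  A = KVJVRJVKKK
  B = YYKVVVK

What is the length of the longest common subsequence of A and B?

Let dp[i][j] be the LCS length of the first i characters of A and the first j characters of B. dp[i][j] = dp[i-1][j-1]+1 when the i-th and j-th characters match, else max(dp[i-1][j], dp[i][j-1]).
    ·  Y  Y  K  V  V  V  K
 ·  0  0  0  0  0  0  0  0
 K  0  0  0  1  1  1  1  1
 V  0  0  0  1  2  2  2  2
 J  0  0  0  1  2  2  2  2
 V  0  0  0  1  2  3  3  3
 R  0  0  0  1  2  3  3  3
 J  0  0  0  1  2  3  3  3
 V  0  0  0  1  2  3  4  4
 K  0  0  0  1  2  3  4  5
 K  0  0  0  1  2  3  4  5
 K  0  0  0  1  2  3  4  5
dp[10][7] = 5. One LCS (by backtracking along matches): KVVVK.

5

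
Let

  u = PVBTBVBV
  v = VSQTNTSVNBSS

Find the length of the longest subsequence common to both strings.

4

Let dp[i][j] be the LCS length of the first i characters of u and the first j characters of v. dp[i][j] = dp[i-1][j-1]+1 when the i-th and j-th characters match, else max(dp[i-1][j], dp[i][j-1]).
    ·  V  S  Q  T  N  T  S  V  N  B  S  S
 ·  0  0  0  0  0  0  0  0  0  0  0  0  0
 P  0  0  0  0  0  0  0  0  0  0  0  0  0
 V  0  1  1  1  1  1  1  1  1  1  1  1  1
 B  0  1  1  1  1  1  1  1  1  1  2  2  2
 T  0  1  1  1  2  2  2  2  2  2  2  2  2
 B  0  1  1  1  2  2  2  2  2  2  3  3  3
 V  0  1  1  1  2  2  2  2  3  3  3  3  3
 B  0  1  1  1  2  2  2  2  3  3  4  4  4
 V  0  1  1  1  2  2  2  2  3  3  4  4  4
dp[8][12] = 4. One LCS (by backtracking along matches): VTVB.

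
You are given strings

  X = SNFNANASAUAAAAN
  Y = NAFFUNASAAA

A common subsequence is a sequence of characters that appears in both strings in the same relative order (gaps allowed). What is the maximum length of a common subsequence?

Match N (X #2, Y #1) → F (X #3, Y #4) → N (X #6, Y #6) → A (X #7, Y #7) → S (X #8, Y #8) → A (X #12, Y #9) → A (X #13, Y #10) → A (X #14, Y #11) — 8 characters in the same relative order in both, and the DP table's final entry dp[15][11] is also 8, so no common subsequence is longer.

8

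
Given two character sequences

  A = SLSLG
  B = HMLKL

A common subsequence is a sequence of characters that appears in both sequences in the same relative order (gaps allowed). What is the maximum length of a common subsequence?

2

Match L at A[2]=B[3] → L at A[4]=B[5] — 2 characters in the same relative order in both. The LCS DP gives dp[5][5] = 2, so this is optimal.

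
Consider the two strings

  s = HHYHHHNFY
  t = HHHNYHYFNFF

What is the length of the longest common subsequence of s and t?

Pick H [1,2], then H [2,3], then Y [3,5], then H [4,6], then N [7,9], then F [8,11]; all 6 characters appear in both, in order. dp[9][11] = 6 confirms this is the maximum.

6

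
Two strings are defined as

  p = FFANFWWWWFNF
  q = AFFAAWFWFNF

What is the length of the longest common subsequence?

8

One common subsequence of length 8: F [1,2], F [2,3], A [3,5], F [5,7], W [9,8], F [10,9], N [11,10], F [12,11]. Since dp[12][11] = 8, nothing longer is possible.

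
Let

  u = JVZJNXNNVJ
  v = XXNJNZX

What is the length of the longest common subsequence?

3

Let dp[i][j] be the LCS length of the first i characters of u and the first j characters of v. dp[i][j] = dp[i-1][j-1]+1 when the i-th and j-th characters match, else max(dp[i-1][j], dp[i][j-1]).
    ·  X  X  N  J  N  Z  X
 ·  0  0  0  0  0  0  0  0
 J  0  0  0  0  1  1  1  1
 V  0  0  0  0  1  1  1  1
 Z  0  0  0  0  1  1  2  2
 J  0  0  0  0  1  1  2  2
 N  0  0  0  1  1  2  2  2
 X  0  1  1  1  1  2  2  3
 N  0  1  1  2  2  2  2  3
 N  0  1  1  2  2  3  3  3
 V  0  1  1  2  2  3  3  3
 J  0  1  1  2  3  3  3  3
dp[10][7] = 3. One LCS (by backtracking along matches): JZX.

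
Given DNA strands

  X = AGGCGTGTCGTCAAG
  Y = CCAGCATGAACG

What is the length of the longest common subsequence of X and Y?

8

Match A [1,3], G [3,4], C [4,5], T [8,7], G [10,8], A [13,9], A [14,10], G [15,12] — 8 bases in the same relative order in both. Since dp[15][12] = 8, nothing longer is possible.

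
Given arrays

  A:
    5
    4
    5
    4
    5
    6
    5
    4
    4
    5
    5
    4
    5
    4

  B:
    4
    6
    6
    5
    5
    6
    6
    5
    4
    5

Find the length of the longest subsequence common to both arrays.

Match 4 (A #2, B #1); then 5 (A #3, B #4); then 5 (A #5, B #5); then 6 (A #6, B #7); then 5 (A #11, B #8); then 4 (A #12, B #9); then 5 (A #13, B #10) — 7 values in the same relative order in both. Since dp[14][10] = 7, nothing longer is possible.

7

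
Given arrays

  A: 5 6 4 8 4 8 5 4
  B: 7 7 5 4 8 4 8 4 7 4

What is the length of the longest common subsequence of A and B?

6

Let dp[i][j] be the LCS length of the first i values of A and the first j values of B. dp[i][j] = dp[i-1][j-1]+1 when the i-th and j-th values match, else max(dp[i-1][j], dp[i][j-1]).
    ·  7  7  5  4  8  4  8  4  7  4
 ·  0  0  0  0  0  0  0  0  0  0  0
 5  0  0  0  1  1  1  1  1  1  1  1
 6  0  0  0  1  1  1  1  1  1  1  1
 4  0  0  0  1  2  2  2  2  2  2  2
 8  0  0  0  1  2  3  3  3  3  3  3
 4  0  0  0  1  2  3  4  4  4  4  4
 8  0  0  0  1  2  3  4  5  5  5  5
 5  0  0  0  1  2  3  4  5  5  5  5
 4  0  0  0  1  2  3  4  5  6  6  6
dp[8][10] = 6. One LCS (by backtracking along matches): 5, 4, 8, 4, 8, 4.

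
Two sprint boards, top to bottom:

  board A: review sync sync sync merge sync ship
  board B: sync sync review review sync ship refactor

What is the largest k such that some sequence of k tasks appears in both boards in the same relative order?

4

Taking sync [2,1]; then sync [3,2]; then sync [6,5]; then ship [7,6] gives a common subsequence of length 4. The LCS DP gives dp[7][7] = 4, so this is optimal.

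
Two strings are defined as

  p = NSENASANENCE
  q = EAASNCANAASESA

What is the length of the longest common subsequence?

6

Pick E [3,1], A [5,3], S [6,4], A [7,7], N [8,8], E [9,12]; all 6 characters appear in both, in order. Since dp[12][14] = 6, nothing longer is possible.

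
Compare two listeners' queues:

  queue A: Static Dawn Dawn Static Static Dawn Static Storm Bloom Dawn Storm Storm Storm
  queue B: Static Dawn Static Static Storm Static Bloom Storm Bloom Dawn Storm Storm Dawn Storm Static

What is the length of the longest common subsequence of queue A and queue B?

11

Pick Static [1,1]; then Dawn [3,2]; then Static [4,3]; then Static [5,4]; then Static [7,6]; then Storm [8,8]; then Bloom [9,9]; then Dawn [10,10]; then Storm [11,11]; then Storm [12,12]; then Storm [13,14]; all 11 songs appear in both, in order. The LCS DP gives dp[13][15] = 11, so this is optimal.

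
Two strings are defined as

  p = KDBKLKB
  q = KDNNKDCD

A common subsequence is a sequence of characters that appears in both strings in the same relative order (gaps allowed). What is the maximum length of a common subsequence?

3

Let dp[i][j] be the LCS length of the first i characters of p and the first j characters of q. dp[i][j] = dp[i-1][j-1]+1 when the i-th and j-th characters match, else max(dp[i-1][j], dp[i][j-1]).
    ·  K  D  N  N  K  D  C  D
 ·  0  0  0  0  0  0  0  0  0
 K  0  1  1  1  1  1  1  1  1
 D  0  1  2  2  2  2  2  2  2
 B  0  1  2  2  2  2  2  2  2
 K  0  1  2  2  2  3  3  3  3
 L  0  1  2  2  2  3  3  3  3
 K  0  1  2  2  2  3  3  3  3
 B  0  1  2  2  2  3  3  3  3
dp[7][8] = 3. One LCS (by backtracking along matches): KDK.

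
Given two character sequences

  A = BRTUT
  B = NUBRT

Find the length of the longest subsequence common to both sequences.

One common subsequence of length 3: B at A[1]=B[3]; then R at A[2]=B[4]; then T at A[5]=B[5]. The LCS DP gives dp[5][5] = 3, so this is optimal.

3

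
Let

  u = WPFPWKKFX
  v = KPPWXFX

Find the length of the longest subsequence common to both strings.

One common subsequence of length 5: P at u[2]=v[2]; then P at u[4]=v[3]; then W at u[5]=v[4]; then F at u[8]=v[6]; then X at u[9]=v[7], and the DP table's final entry dp[9][7] is also 5, so no common subsequence is longer.

5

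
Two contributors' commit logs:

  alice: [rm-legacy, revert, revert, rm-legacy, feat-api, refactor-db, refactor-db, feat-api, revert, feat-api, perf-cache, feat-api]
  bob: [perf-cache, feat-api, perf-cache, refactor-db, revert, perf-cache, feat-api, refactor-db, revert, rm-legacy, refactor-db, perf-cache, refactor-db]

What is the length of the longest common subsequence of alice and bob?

One common subsequence of length 5: revert at alice[2]=bob[5]; then revert at alice[3]=bob[9]; then rm-legacy at alice[4]=bob[10]; then refactor-db at alice[6]=bob[11]; then refactor-db at alice[7]=bob[13]. Since dp[12][13] = 5, nothing longer is possible.

5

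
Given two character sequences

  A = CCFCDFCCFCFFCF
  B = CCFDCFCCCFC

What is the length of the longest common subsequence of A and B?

Match C (A #1, B #1) → C (A #2, B #2) → F (A #3, B #3) → C (A #4, B #5) → F (A #6, B #6) → C (A #7, B #7) → C (A #8, B #8) → C (A #10, B #9) → F (A #12, B #10) → C (A #13, B #11) — 10 characters in the same relative order in both, and the DP table's final entry dp[14][11] is also 10, so no common subsequence is longer.

10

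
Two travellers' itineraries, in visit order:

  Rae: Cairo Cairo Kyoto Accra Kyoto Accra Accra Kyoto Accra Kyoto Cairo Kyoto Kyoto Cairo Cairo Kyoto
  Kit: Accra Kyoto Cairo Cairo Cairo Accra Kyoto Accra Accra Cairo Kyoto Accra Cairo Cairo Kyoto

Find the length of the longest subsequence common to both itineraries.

Match Cairo at Rae[1]=Kit[4], Cairo at Rae[2]=Kit[5], Accra at Rae[4]=Kit[6], Kyoto at Rae[5]=Kit[7], Accra at Rae[6]=Kit[8], Accra at Rae[7]=Kit[9], Kyoto at Rae[8]=Kit[11], Accra at Rae[9]=Kit[12], Cairo at Rae[14]=Kit[13], Cairo at Rae[15]=Kit[14], Kyoto at Rae[16]=Kit[15] — 11 stops in the same relative order in both. dp[16][15] = 11 confirms this is the maximum.

11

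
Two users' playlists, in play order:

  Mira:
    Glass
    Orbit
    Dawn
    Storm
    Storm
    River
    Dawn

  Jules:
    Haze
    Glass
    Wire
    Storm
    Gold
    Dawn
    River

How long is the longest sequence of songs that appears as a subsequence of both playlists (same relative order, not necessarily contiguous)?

Pick Glass at Mira[1]=Jules[2]; then Dawn at Mira[3]=Jules[6]; then River at Mira[6]=Jules[7]; all 3 songs appear in both, in order. Since dp[7][7] = 3, nothing longer is possible.

3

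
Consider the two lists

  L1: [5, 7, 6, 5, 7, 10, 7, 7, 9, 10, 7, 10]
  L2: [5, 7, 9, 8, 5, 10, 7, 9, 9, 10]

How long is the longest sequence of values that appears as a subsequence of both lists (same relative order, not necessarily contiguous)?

7

Let dp[i][j] be the LCS length of the first i values of L1 and the first j values of L2. dp[i][j] = dp[i-1][j-1]+1 when the i-th and j-th values match, else max(dp[i-1][j], dp[i][j-1]).
    ·  5  7  9  8  5 10  7  9  9 10
 ·  0  0  0  0  0  0  0  0  0  0  0
 5  0  1  1  1  1  1  1  1  1  1  1
 7  0  1  2  2  2  2  2  2  2  2  2
 6  0  1  2  2  2  2  2  2  2  2  2
 5  0  1  2  2  2  3  3  3  3  3  3
 7  0  1  2  2  2  3  3  4  4  4  4
10  0  1  2  2  2  3  4  4  4  4  5
 7  0  1  2  2  2  3  4  5  5  5  5
 7  0  1  2  2  2  3  4  5  5  5  5
 9  0  1  2  3  3  3  4  5  6  6  6
10  0  1  2  3  3  3  4  5  6  6  7
 7  0  1  2  3  3  3  4  5  6  6  7
10  0  1  2  3  3  3  4  5  6  6  7
dp[12][10] = 7. One LCS (by backtracking along matches): 5, 7, 5, 10, 7, 9, 10.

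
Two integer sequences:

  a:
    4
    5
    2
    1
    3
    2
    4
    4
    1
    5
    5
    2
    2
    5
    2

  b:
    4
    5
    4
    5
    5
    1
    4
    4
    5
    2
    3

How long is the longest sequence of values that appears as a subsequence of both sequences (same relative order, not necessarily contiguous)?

One common subsequence of length 7: 4 (a #1, b #3), then 5 (a #2, b #5), then 1 (a #4, b #6), then 4 (a #7, b #7), then 4 (a #8, b #8), then 5 (a #11, b #9), then 2 (a #12, b #10), and the DP table's final entry dp[15][11] is also 7, so no common subsequence is longer.

7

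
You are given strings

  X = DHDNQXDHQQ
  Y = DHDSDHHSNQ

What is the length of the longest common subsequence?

Taking D [1,1]; then H [2,2]; then D [3,3]; then D [7,5]; then H [8,7]; then Q [10,10] gives a common subsequence of length 6. The LCS DP gives dp[10][10] = 6, so this is optimal.

6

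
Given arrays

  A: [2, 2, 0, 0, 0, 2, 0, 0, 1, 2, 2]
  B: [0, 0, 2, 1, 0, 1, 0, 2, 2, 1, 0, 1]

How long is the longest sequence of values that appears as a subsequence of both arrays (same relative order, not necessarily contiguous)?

7

Let dp[i][j] be the LCS length of the first i values of A and the first j values of B. dp[i][j] = dp[i-1][j-1]+1 when the i-th and j-th values match, else max(dp[i-1][j], dp[i][j-1]).
    ·  0  0  2  1  0  1  0  2  2  1  0  1
 ·  0  0  0  0  0  0  0  0  0  0  0  0  0
 2  0  0  0  1  1  1  1  1  1  1  1  1  1
 2  0  0  0  1  1  1  1  1  2  2  2  2  2
 0  0  1  1  1  1  2  2  2  2  2  2  3  3
 0  0  1  2  2  2  2  2  3  3  3  3  3  3
 0  0  1  2  2  2  3  3  3  3  3  3  4  4
 2  0  1  2  3  3  3  3  3  4  4  4  4  4
 0  0  1  2  3  3  4  4  4  4  4  4  5  5
 0  0  1  2  3  3  4  4  5  5  5  5  5  5
 1  0  1  2  3  4  4  5  5  5  5  6  6  6
 2  0  1  2  3  4  4  5  5  6  6  6  6  6
 2  0  1  2  3  4  4  5  5  6  7  7  7  7
dp[11][12] = 7. One LCS (by backtracking along matches): 0, 0, 2, 0, 0, 2, 2.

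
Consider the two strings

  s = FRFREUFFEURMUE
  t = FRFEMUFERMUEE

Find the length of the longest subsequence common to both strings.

11

Pick F at s[1]=t[1]; then R at s[2]=t[2]; then F at s[3]=t[3]; then E at s[5]=t[4]; then U at s[6]=t[6]; then F at s[8]=t[7]; then E at s[9]=t[8]; then R at s[11]=t[9]; then M at s[12]=t[10]; then U at s[13]=t[11]; then E at s[14]=t[13]; all 11 characters appear in both, in order. The LCS DP gives dp[14][13] = 11, so this is optimal.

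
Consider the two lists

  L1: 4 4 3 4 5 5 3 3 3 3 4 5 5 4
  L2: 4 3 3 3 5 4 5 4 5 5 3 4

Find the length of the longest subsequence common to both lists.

8

Match 4 [1,1]; then 3 [3,4]; then 4 [4,6]; then 5 [6,7]; then 4 [11,8]; then 5 [12,9]; then 5 [13,10]; then 4 [14,12] — 8 values in the same relative order in both. Since dp[14][12] = 8, nothing longer is possible.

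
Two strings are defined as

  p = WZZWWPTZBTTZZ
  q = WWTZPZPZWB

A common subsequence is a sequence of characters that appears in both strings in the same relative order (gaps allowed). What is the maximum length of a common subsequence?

Let dp[i][j] be the LCS length of the first i characters of p and the first j characters of q. dp[i][j] = dp[i-1][j-1]+1 when the i-th and j-th characters match, else max(dp[i-1][j], dp[i][j-1]).
    ·  W  W  T  Z  P  Z  P  Z  W  B
 ·  0  0  0  0  0  0  0  0  0  0  0
 W  0  1  1  1  1  1  1  1  1  1  1
 Z  0  1  1  1  2  2  2  2  2  2  2
 Z  0  1  1  1  2  2  3  3  3  3  3
 W  0  1  2  2  2  2  3  3  3  4  4
 W  0  1  2  2  2  2  3  3  3  4  4
 P  0  1  2  2  2  3  3  4  4  4  4
 T  0  1  2  3  3  3  3  4  4  4  4
 Z  0  1  2  3  4  4  4  4  5  5  5
 B  0  1  2  3  4  4  4  4  5  5  6
 T  0  1  2  3  4  4  4  4  5  5  6
 T  0  1  2  3  4  4  4  4  5  5  6
 Z  0  1  2  3  4  4  5  5  5  5  6
 Z  0  1  2  3  4  4  5  5  6  6  6
dp[13][10] = 6. One LCS (by backtracking along matches): WZZPZB.

6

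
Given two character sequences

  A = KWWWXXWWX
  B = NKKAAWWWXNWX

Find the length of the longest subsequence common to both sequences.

7

Pick K (A #1, B #3); then W (A #2, B #6); then W (A #3, B #7); then W (A #4, B #8); then X (A #5, B #9); then W (A #8, B #11); then X (A #9, B #12); all 7 characters appear in both, in order. Since dp[9][12] = 7, nothing longer is possible.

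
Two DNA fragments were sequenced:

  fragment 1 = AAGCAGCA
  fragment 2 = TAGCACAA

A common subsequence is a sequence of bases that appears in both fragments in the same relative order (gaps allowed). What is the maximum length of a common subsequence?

Match A (fragment 1 #2, fragment 2 #2); then G (fragment 1 #3, fragment 2 #3); then C (fragment 1 #4, fragment 2 #4); then A (fragment 1 #5, fragment 2 #5); then C (fragment 1 #7, fragment 2 #6); then A (fragment 1 #8, fragment 2 #8) — 6 bases in the same relative order in both. dp[8][8] = 6 confirms this is the maximum.

6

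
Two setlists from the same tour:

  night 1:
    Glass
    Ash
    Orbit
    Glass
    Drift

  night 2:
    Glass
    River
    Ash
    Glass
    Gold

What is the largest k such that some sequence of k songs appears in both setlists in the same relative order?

Match Glass (night 1 #1, night 2 #1); then Ash (night 1 #2, night 2 #3); then Glass (night 1 #4, night 2 #4) — 3 songs in the same relative order in both. Since dp[5][5] = 3, nothing longer is possible.

3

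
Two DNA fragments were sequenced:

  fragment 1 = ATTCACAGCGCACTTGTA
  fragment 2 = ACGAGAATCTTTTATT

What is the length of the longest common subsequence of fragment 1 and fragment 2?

10

Pick A at fragment 1[1]=fragment 2[1], then C at fragment 1[4]=fragment 2[2], then A at fragment 1[5]=fragment 2[4], then A at fragment 1[7]=fragment 2[6], then A at fragment 1[12]=fragment 2[7], then C at fragment 1[13]=fragment 2[9], then T at fragment 1[14]=fragment 2[11], then T at fragment 1[15]=fragment 2[12], then T at fragment 1[17]=fragment 2[13], then A at fragment 1[18]=fragment 2[14]; all 10 bases appear in both, in order. The LCS DP gives dp[18][16] = 10, so this is optimal.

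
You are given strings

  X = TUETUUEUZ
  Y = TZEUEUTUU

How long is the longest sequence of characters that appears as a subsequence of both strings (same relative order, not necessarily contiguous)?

Let dp[i][j] be the LCS length of the first i characters of X and the first j characters of Y. dp[i][j] = dp[i-1][j-1]+1 when the i-th and j-th characters match, else max(dp[i-1][j], dp[i][j-1]).
    ·  T  Z  E  U  E  U  T  U  U
 ·  0  0  0  0  0  0  0  0  0  0
 T  0  1  1  1  1  1  1  1  1  1
 U  0  1  1  1  2  2  2  2  2  2
 E  0  1  1  2  2  3  3  3  3  3
 T  0  1  1  2  2  3  3  4  4  4
 U  0  1  1  2  3  3  4  4  5  5
 U  0  1  1  2  3  3  4  4  5  6
 E  0  1  1  2  3  4  4  4  5  6
 U  0  1  1  2  3  4  5  5  5  6
 Z  0  1  2  2  3  4  5  5  5  6
dp[9][9] = 6. One LCS (by backtracking along matches): TUETUU.

6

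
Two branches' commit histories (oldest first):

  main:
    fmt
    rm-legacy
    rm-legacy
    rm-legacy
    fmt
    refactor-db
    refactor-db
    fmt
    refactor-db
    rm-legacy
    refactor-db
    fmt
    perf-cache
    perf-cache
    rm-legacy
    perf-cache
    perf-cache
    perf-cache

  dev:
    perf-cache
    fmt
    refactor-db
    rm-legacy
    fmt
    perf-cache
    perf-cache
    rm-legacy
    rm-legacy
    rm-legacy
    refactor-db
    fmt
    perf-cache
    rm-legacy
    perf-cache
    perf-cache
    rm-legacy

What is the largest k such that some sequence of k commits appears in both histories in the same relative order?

Taking fmt (main #1, dev #2), then rm-legacy (main #2, dev #4), then rm-legacy (main #3, dev #8), then rm-legacy (main #4, dev #9), then rm-legacy (main #10, dev #10), then refactor-db (main #11, dev #11), then fmt (main #12, dev #12), then perf-cache (main #14, dev #13), then rm-legacy (main #15, dev #14), then perf-cache (main #16, dev #15), then perf-cache (main #17, dev #16) gives a common subsequence of length 11. The LCS DP gives dp[18][17] = 11, so this is optimal.

11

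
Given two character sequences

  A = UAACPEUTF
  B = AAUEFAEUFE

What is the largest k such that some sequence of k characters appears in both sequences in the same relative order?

One common subsequence of length 5: U at A[1]=B[3] → A at A[3]=B[6] → E at A[6]=B[7] → U at A[7]=B[8] → F at A[9]=B[9]. Since dp[9][10] = 5, nothing longer is possible.

5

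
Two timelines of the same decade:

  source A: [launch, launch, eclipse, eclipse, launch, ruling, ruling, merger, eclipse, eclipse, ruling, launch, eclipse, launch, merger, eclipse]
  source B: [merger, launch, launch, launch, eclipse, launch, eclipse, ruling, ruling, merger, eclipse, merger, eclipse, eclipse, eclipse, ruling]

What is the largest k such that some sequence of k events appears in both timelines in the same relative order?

11

Taking launch [1,3] → launch [2,4] → eclipse [3,5] → eclipse [4,7] → ruling [6,8] → ruling [7,9] → merger [8,10] → eclipse [9,11] → eclipse [10,13] → eclipse [13,14] → eclipse [16,15] gives a common subsequence of length 11. Since dp[16][16] = 11, nothing longer is possible.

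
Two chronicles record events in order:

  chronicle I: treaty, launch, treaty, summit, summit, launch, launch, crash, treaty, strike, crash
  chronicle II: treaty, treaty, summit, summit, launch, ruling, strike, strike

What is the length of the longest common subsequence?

6

Match treaty at chronicle I[1]=chronicle II[1], then treaty at chronicle I[3]=chronicle II[2], then summit at chronicle I[4]=chronicle II[3], then summit at chronicle I[5]=chronicle II[4], then launch at chronicle I[6]=chronicle II[5], then strike at chronicle I[10]=chronicle II[8] — 6 events in the same relative order in both. Since dp[11][8] = 6, nothing longer is possible.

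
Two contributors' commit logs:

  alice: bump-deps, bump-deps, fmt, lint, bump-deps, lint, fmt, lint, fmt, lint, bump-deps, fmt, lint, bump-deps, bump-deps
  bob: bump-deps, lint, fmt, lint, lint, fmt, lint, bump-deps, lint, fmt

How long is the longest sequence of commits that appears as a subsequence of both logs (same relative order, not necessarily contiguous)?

8

Taking bump-deps at alice[1]=bob[1], fmt at alice[3]=bob[3], lint at alice[4]=bob[4], lint at alice[6]=bob[5], fmt at alice[7]=bob[6], lint at alice[8]=bob[7], lint at alice[10]=bob[9], fmt at alice[12]=bob[10] gives a common subsequence of length 8. Since dp[15][10] = 8, nothing longer is possible.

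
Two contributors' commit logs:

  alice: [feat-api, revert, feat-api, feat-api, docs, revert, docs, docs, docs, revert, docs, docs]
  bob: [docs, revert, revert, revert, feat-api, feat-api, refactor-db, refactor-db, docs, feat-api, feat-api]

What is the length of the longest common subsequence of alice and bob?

Taking revert [2,4], then feat-api [3,5], then feat-api [4,6], then docs [5,9] gives a common subsequence of length 4, and the DP table's final entry dp[12][11] is also 4, so no common subsequence is longer.

4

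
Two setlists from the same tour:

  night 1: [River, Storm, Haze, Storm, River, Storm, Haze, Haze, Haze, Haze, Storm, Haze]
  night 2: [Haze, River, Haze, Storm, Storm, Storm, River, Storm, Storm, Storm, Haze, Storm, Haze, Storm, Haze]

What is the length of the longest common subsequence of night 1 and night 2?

One common subsequence of length 9: River [1,2] → Storm [2,5] → Storm [4,6] → River [5,7] → Storm [6,10] → Haze [7,11] → Haze [10,13] → Storm [11,14] → Haze [12,15]. Since dp[12][15] = 9, nothing longer is possible.

9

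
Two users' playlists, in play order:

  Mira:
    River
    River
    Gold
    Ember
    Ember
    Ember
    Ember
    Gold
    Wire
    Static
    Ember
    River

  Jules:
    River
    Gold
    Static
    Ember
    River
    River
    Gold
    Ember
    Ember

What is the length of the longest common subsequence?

5

Match River (Mira #1, Jules #5); then River (Mira #2, Jules #6); then Gold (Mira #3, Jules #7); then Ember (Mira #7, Jules #8); then Ember (Mira #11, Jules #9) — 5 songs in the same relative order in both. dp[12][9] = 5 confirms this is the maximum.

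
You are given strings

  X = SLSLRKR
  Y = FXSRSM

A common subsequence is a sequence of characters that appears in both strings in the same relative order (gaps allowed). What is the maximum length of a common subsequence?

Match S at X[1]=Y[3], S at X[3]=Y[5] — 2 characters in the same relative order in both. dp[7][6] = 2 confirms this is the maximum.

2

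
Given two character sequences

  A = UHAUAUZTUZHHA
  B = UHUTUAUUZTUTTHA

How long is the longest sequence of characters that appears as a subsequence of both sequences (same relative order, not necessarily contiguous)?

10

Taking U [1,1] → H [2,2] → A [3,6] → U [4,7] → U [6,8] → Z [7,9] → T [8,10] → U [9,11] → H [12,14] → A [13,15] gives a common subsequence of length 10, and the DP table's final entry dp[13][15] is also 10, so no common subsequence is longer.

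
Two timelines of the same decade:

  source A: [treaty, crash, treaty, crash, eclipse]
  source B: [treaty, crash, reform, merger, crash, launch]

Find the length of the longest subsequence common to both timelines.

One common subsequence of length 3: treaty (source A #1, source B #1), then crash (source A #2, source B #2), then crash (source A #4, source B #5). dp[5][6] = 3 confirms this is the maximum.

3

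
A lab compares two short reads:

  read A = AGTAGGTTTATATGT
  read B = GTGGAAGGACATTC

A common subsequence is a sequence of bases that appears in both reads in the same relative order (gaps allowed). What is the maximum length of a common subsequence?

Taking G at read A[2]=read B[1] → T at read A[3]=read B[2] → A at read A[4]=read B[6] → G at read A[5]=read B[7] → G at read A[6]=read B[8] → A at read A[10]=read B[9] → A at read A[12]=read B[11] → T at read A[13]=read B[12] → T at read A[15]=read B[13] gives a common subsequence of length 9. The LCS DP gives dp[15][14] = 9, so this is optimal.

9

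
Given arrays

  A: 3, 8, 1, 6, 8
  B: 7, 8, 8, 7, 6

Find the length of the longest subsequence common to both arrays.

2

Let dp[i][j] be the LCS length of the first i values of A and the first j values of B. dp[i][j] = dp[i-1][j-1]+1 when the i-th and j-th values match, else max(dp[i-1][j], dp[i][j-1]).
    ·  7  8  8  7  6
 ·  0  0  0  0  0  0
 3  0  0  0  0  0  0
 8  0  0  1  1  1  1
 1  0  0  1  1  1  1
 6  0  0  1  1  1  2
 8  0  0  1  2  2  2
dp[5][5] = 2. One LCS (by backtracking along matches): 8, 6.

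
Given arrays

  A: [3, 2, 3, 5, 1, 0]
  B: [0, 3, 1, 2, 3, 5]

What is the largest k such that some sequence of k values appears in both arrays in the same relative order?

Match 3 (A #1, B #2), 2 (A #2, B #4), 3 (A #3, B #5), 5 (A #4, B #6) — 4 values in the same relative order in both. The LCS DP gives dp[6][6] = 4, so this is optimal.

4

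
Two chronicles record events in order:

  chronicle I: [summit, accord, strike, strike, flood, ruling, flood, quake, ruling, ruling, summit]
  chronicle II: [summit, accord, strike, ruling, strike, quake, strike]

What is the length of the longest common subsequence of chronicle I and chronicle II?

5

Taking summit at chronicle I[1]=chronicle II[1], then accord at chronicle I[2]=chronicle II[2], then strike at chronicle I[3]=chronicle II[3], then strike at chronicle I[4]=chronicle II[5], then quake at chronicle I[8]=chronicle II[6] gives a common subsequence of length 5. The LCS DP gives dp[11][7] = 5, so this is optimal.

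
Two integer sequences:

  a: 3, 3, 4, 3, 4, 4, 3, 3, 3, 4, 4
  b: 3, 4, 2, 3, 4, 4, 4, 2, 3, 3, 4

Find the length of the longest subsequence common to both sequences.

8

Pick 3 at a[1]=b[1]; then 3 at a[2]=b[4]; then 4 at a[3]=b[5]; then 4 at a[5]=b[6]; then 4 at a[6]=b[7]; then 3 at a[8]=b[9]; then 3 at a[9]=b[10]; then 4 at a[11]=b[11]; all 8 values appear in both, in order. Since dp[11][11] = 8, nothing longer is possible.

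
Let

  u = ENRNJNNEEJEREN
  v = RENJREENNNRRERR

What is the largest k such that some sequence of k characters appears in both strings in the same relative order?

Match E (u #1, v #2), N (u #2, v #3), R (u #3, v #5), N (u #4, v #8), N (u #6, v #9), N (u #7, v #10), E (u #8, v #13), R (u #12, v #15) — 8 characters in the same relative order in both. dp[14][15] = 8 confirms this is the maximum.

8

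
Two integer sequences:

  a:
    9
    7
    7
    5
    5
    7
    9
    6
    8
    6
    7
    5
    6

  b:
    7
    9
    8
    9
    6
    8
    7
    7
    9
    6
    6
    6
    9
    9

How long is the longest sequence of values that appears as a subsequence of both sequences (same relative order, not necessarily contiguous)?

One common subsequence of length 7: 9 at a[1]=b[4], then 7 at a[3]=b[7], then 7 at a[6]=b[8], then 9 at a[7]=b[9], then 6 at a[8]=b[10], then 6 at a[10]=b[11], then 6 at a[13]=b[12]. Since dp[13][14] = 7, nothing longer is possible.

7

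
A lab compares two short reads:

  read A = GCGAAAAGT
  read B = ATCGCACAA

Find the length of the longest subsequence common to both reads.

Match G (read A #1, read B #4), C (read A #2, read B #5), A (read A #4, read B #6), A (read A #6, read B #8), A (read A #7, read B #9) — 5 bases in the same relative order in both, and the DP table's final entry dp[9][9] is also 5, so no common subsequence is longer.

5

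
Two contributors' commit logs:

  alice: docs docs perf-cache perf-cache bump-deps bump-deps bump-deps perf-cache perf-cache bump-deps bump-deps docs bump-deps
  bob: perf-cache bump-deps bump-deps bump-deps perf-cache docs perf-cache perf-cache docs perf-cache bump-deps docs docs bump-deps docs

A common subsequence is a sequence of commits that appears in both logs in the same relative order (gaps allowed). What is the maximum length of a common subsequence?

Match perf-cache at alice[4]=bob[1] → bump-deps at alice[5]=bob[2] → bump-deps at alice[6]=bob[3] → bump-deps at alice[7]=bob[4] → perf-cache at alice[8]=bob[8] → perf-cache at alice[9]=bob[10] → bump-deps at alice[10]=bob[11] → bump-deps at alice[11]=bob[14] → docs at alice[12]=bob[15] — 9 commits in the same relative order in both. dp[13][15] = 9 confirms this is the maximum.

9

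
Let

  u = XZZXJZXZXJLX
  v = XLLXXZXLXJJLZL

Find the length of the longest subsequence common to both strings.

Taking X [1,4], then X [4,5], then Z [6,6], then X [7,7], then X [9,9], then J [10,11], then L [11,14] gives a common subsequence of length 7. The LCS DP gives dp[12][14] = 7, so this is optimal.

7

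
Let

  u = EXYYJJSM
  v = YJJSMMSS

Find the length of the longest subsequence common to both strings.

5

Let dp[i][j] be the LCS length of the first i characters of u and the first j characters of v. dp[i][j] = dp[i-1][j-1]+1 when the i-th and j-th characters match, else max(dp[i-1][j], dp[i][j-1]).
    ·  Y  J  J  S  M  M  S  S
 ·  0  0  0  0  0  0  0  0  0
 E  0  0  0  0  0  0  0  0  0
 X  0  0  0  0  0  0  0  0  0
 Y  0  1  1  1  1  1  1  1  1
 Y  0  1  1  1  1  1  1  1  1
 J  0  1  2  2  2  2  2  2  2
 J  0  1  2  3  3  3  3  3  3
 S  0  1  2  3  4  4  4  4  4
 M  0  1  2  3  4  5  5  5  5
dp[8][8] = 5. One LCS (by backtracking along matches): YJJSM.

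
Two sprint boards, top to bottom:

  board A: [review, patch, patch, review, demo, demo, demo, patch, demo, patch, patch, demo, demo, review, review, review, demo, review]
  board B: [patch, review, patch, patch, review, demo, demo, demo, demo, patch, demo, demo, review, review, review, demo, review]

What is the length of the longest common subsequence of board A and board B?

16

Pick review at board A[1]=board B[2], then patch at board A[2]=board B[3], then patch at board A[3]=board B[4], then review at board A[4]=board B[5], then demo at board A[5]=board B[6], then demo at board A[6]=board B[7], then demo at board A[7]=board B[8], then demo at board A[9]=board B[9], then patch at board A[11]=board B[10], then demo at board A[12]=board B[11], then demo at board A[13]=board B[12], then review at board A[14]=board B[13], then review at board A[15]=board B[14], then review at board A[16]=board B[15], then demo at board A[17]=board B[16], then review at board A[18]=board B[17]; all 16 tasks appear in both, in order. The LCS DP gives dp[18][17] = 16, so this is optimal.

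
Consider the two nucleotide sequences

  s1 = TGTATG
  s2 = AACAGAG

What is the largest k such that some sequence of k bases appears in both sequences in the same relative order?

Match G [2,5]; then A [4,6]; then G [6,7] — 3 bases in the same relative order in both, and the DP table's final entry dp[6][7] is also 3, so no common subsequence is longer.

3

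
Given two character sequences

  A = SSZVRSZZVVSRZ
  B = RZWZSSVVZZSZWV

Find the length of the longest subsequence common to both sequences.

Taking S [1,5], S [2,6], V [4,8], Z [7,9], Z [8,10], S [11,11], Z [13,12] gives a common subsequence of length 7. The LCS DP gives dp[13][14] = 7, so this is optimal.

7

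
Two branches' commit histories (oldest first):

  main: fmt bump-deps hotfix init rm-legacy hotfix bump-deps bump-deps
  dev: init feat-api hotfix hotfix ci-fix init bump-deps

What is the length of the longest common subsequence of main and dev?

3

Taking hotfix at main[3]=dev[4], init at main[4]=dev[6], bump-deps at main[8]=dev[7] gives a common subsequence of length 3. dp[8][7] = 3 confirms this is the maximum.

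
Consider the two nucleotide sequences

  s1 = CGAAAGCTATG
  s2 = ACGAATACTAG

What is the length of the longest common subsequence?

One common subsequence of length 9: C at s1[1]=s2[2] → G at s1[2]=s2[3] → A at s1[3]=s2[4] → A at s1[4]=s2[5] → A at s1[5]=s2[7] → C at s1[7]=s2[8] → T at s1[8]=s2[9] → A at s1[9]=s2[10] → G at s1[11]=s2[11]. Since dp[11][11] = 9, nothing longer is possible.

9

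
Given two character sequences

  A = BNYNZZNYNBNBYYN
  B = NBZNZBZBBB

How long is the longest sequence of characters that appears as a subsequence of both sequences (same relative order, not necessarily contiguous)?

Let dp[i][j] be the LCS length of the first i characters of A and the first j characters of B. dp[i][j] = dp[i-1][j-1]+1 when the i-th and j-th characters match, else max(dp[i-1][j], dp[i][j-1]).
    ·  N  B  Z  N  Z  B  Z  B  B  B
 ·  0  0  0  0  0  0  0  0  0  0  0
 B  0  0  1  1  1  1  1  1  1  1  1
 N  0  1  1  1  2  2  2  2  2  2  2
 Y  0  1  1  1  2  2  2  2  2  2  2
 N  0  1  1  1  2  2  2  2  2  2  2
 Z  0  1  1  2  2  3  3  3  3  3  3
 Z  0  1  1  2  2  3  3  4  4  4  4
 N  0  1  1  2  3  3  3  4  4  4  4
 Y  0  1  1  2  3  3  3  4  4  4  4
 N  0  1  1  2  3  3  3  4  4  4  4
 B  0  1  2  2  3  3  4  4  5  5  5
 N  0  1  2  2  3  3  4  4  5  5  5
 B  0  1  2  2  3  3  4  4  5  6  6
 Y  0  1  2  2  3  3  4  4  5  6  6
 Y  0  1  2  2  3  3  4  4  5  6  6
 N  0  1  2  2  3  3  4  4  5  6  6
dp[15][10] = 6. One LCS (by backtracking along matches): BNZZBB.

6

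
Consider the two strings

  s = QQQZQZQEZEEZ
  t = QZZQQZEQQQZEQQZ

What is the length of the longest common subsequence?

Match Q (s #1, t #1), Q (s #2, t #4), Q (s #3, t #5), Z (s #4, t #6), Q (s #5, t #9), Q (s #7, t #10), Z (s #9, t #11), E (s #10, t #12), Z (s #12, t #15) — 9 characters in the same relative order in both. dp[12][15] = 9 confirms this is the maximum.

9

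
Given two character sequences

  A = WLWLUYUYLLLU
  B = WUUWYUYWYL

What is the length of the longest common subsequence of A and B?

6

Taking W [1,1], then W [3,4], then U [5,6], then Y [6,7], then Y [8,9], then L [11,10] gives a common subsequence of length 6, and the DP table's final entry dp[12][10] is also 6, so no common subsequence is longer.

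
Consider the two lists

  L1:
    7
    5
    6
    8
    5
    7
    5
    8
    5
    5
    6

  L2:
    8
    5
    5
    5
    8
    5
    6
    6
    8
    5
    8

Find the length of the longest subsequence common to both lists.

6

Taking 5 at L1[2]=L2[2], 5 at L1[5]=L2[3], 5 at L1[7]=L2[4], 8 at L1[8]=L2[5], 5 at L1[9]=L2[6], 5 at L1[10]=L2[10] gives a common subsequence of length 6. Since dp[11][11] = 6, nothing longer is possible.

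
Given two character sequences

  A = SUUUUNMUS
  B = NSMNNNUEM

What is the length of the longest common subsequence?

One common subsequence of length 3: S (A #1, B #2) → U (A #2, B #7) → M (A #7, B #9). The LCS DP gives dp[9][9] = 3, so this is optimal.

3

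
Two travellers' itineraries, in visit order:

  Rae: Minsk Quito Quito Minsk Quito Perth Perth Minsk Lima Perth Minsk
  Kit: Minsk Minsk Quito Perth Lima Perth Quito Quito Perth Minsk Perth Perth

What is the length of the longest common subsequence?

Match Minsk at Rae[1]=Kit[2], Quito at Rae[2]=Kit[3], Quito at Rae[3]=Kit[7], Quito at Rae[5]=Kit[8], Perth at Rae[6]=Kit[9], Perth at Rae[7]=Kit[11], Perth at Rae[10]=Kit[12] — 7 stops in the same relative order in both. Since dp[11][12] = 7, nothing longer is possible.

7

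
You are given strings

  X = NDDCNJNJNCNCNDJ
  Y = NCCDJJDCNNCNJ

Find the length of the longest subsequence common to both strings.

9

Taking N (X #1, Y #1); then D (X #2, Y #4); then D (X #3, Y #7); then C (X #4, Y #8); then N (X #9, Y #9); then N (X #11, Y #10); then C (X #12, Y #11); then N (X #13, Y #12); then J (X #15, Y #13) gives a common subsequence of length 9. dp[15][13] = 9 confirms this is the maximum.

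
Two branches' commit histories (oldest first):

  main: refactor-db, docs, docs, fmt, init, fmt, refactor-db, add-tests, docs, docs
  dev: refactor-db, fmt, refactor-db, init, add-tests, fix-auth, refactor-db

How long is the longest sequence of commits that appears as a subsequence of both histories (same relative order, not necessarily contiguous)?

4

Match refactor-db at main[1]=dev[1], then fmt at main[4]=dev[2], then init at main[5]=dev[4], then refactor-db at main[7]=dev[7] — 4 commits in the same relative order in both, and the DP table's final entry dp[10][7] is also 4, so no common subsequence is longer.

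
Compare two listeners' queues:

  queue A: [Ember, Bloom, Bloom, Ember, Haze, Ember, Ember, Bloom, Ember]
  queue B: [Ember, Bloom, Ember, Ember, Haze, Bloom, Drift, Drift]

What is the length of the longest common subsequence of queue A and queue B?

5

Pick Ember at queue A[1]=queue B[1]; then Bloom at queue A[2]=queue B[2]; then Ember at queue A[4]=queue B[4]; then Haze at queue A[5]=queue B[5]; then Bloom at queue A[8]=queue B[6]; all 5 songs appear in both, in order. Since dp[9][8] = 5, nothing longer is possible.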